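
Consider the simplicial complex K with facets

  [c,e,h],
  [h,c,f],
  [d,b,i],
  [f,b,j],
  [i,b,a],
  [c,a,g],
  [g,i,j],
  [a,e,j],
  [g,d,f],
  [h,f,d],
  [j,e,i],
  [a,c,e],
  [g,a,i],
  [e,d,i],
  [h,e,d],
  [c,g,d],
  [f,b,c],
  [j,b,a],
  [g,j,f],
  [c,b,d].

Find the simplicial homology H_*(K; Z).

H_0 ≅ Z,  H_1 ≅ Z ⊕ Z/2,  H_2 = 0.

Order the vertices as a < b < c < d < e < f < g < h < i < j. Listing each simplex with vertices in this order, K has dimension 2 with simplices:

  0-simplices (10): a, b, c, d, e, f, g, h, i, j
  1-simplices (30): ab, ac, ae, ag, ai, aj, bc, bd, bf, bi, bj, cd, ce, cf, cg, ch, de, df, dg, dh, di, eh, ei, ej, fg, fh, fj, gi, gj, ij
  2-simplices (20): abi, abj, ace, acg, aej, agi, bcd, bcf, bdi, bfj, cdg, ceh, cfh, deh, dei, dfg, dfh, eij, fgj, gij

so the chain groups are C_0 ≅ Z^10, C_1 ≅ Z^30, C_2 ≅ Z^20.

Boundary ∂_1: C_1 → C_0 sends each edge [p,q] (with p < q) to q − p. For instance
  ∂ai = i − a.
This gives a 10×30 integer matrix of rank 9; reducing to Smith normal form yields diagonal entries (1,1,1,1,1,1,1,1,1).

∂_2: C_2 → C_1 maps a triangle to the signed sum of its edges. For instance
  ∂fgj = gj − fj + fg,
  ∂ace = ce − ae + ac.
The resulting 30×20 matrix has rank 20, and its Smith normal form has invariant factors (1,1,1,1,1,1,1,1,1,1,1,1,1,1,1,1,1,1,1,2).

Computing H_k = (kernel of ∂_k) / (image of ∂_{k+1}):

  H_0: rank C_0 − rank ∂_1 = 10 − 9 = 1, and the invariant factors of ∂_1 are all 1, so H_0 = Z.
  H_1: rank ker ∂_1 − rank ∂_2 = (30 − 9) − 20 = 1, and ∂_2 has invariant factor 2 > 1, so H_1 = Z ⊕ Z/2.
  H_2: rank ker ∂_2 − rank ∂_3 = (20 − 20) − 0 = 0, and there is no ∂_3, so H_2 = 0.

As a check, the Euler characteristic is 10 − 30 + 20 = 0, which agrees with 1 − 1 + 0 = 0.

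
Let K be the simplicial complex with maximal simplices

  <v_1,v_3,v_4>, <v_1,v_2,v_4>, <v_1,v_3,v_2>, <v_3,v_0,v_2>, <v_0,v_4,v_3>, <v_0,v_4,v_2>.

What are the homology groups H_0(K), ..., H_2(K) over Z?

H_0 ≅ Z,  H_1 = 0,  H_2 ≅ Z.

We work with the vertex ordering v_0 < v_1 < v_2 < v_3 < v_4. The simplices of K, each written with vertices in increasing order, are:

  0-simplices (5): [v_0], [v_1], [v_2], [v_3], [v_4]
  1-simplices (9): [v_0,v_2], [v_0,v_3], [v_0,v_4], [v_1,v_2], [v_1,v_3], [v_1,v_4], [v_2,v_3], [v_2,v_4], [v_3,v_4]
  2-simplices (6): [v_0,v_2,v_3], [v_0,v_2,v_4], [v_0,v_3,v_4], [v_1,v_2,v_3], [v_1,v_2,v_4], [v_1,v_3,v_4]

so the chain groups are C_0 ≅ Z^5, C_1 ≅ Z^9, C_2 ≅ Z^6.

The boundary map ∂_1: C_1 → C_0 sends each edge [p,q] (with p < q) to q − p.
The 5×9 boundary matrix has rank 4 and Smith normal form diag(1,1,1,1).

The boundary map ∂_2: C_2 → C_1 maps a triangle to the signed sum of its edges. For instance
  ∂[v_0,v_2,v_4] = [v_2,v_4] − [v_0,v_4] + [v_0,v_2],
  ∂[v_0,v_3,v_4] = [v_3,v_4] − [v_0,v_4] + [v_0,v_3].
The 9×6 boundary matrix has rank 5 and Smith normal form diag(1,1,1,1,1).

From H_k ≅ ker(∂_k) / im(∂_{k+1}) we obtain:

  H_0: rank C_0 − rank ∂_1 = 5 − 4 = 1, and the invariant factors of ∂_1 are all 1, so H_0 = Z.
  H_1: rank ker ∂_1 − rank ∂_2 = (9 − 4) − 5 = 0, and the invariant factors of ∂_2 are all 1, so H_1 = 0.
  H_2: rank ker ∂_2 − rank ∂_3 = (6 − 5) − 0 = 1, and there is no ∂_3, so H_2 = Z.

(K is a triangulation of the 2-sphere S^2.)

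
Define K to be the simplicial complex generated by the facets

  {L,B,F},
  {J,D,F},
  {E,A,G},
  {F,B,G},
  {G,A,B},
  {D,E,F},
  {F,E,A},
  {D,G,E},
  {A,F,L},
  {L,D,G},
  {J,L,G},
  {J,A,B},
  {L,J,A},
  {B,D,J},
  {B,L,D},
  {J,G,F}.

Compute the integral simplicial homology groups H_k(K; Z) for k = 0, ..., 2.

Order the vertices as A < B < D < E < F < G < J < L. Listing each simplex with vertices in this order, K has dimension 2 with simplices:

  0-simplices (8): A, B, D, E, F, G, J, L
  1-simplices (24): AB, AE, AF, AG, AJ, AL, BD, BF, BG, BJ, BL, DE, DF, DG, DJ, DL, EF, EG, FG, FJ, FL, GJ, GL, JL
  2-simplices (16): ABG, ABJ, AEF, AEG, AFL, AJL, BDJ, BDL, BFG, BFL, DEF, DEG, DFJ, DGL, FGJ, GJL

giving chain groups C_0 ≅ Z^8, C_1 ≅ Z^24, C_2 ≅ Z^16.

The boundary map ∂_1: C_1 → C_0 sends each edge [p,q] (with p < q) to q − p. For instance
  ∂FL = L − F.
The resulting 8×24 matrix has rank 7, and its Smith normal form has invariant factors (1,1,1,1,1,1,1).

Boundary ∂_2: C_2 → C_1 sends each 2-simplex [p,q,r] to [q,r] − [p,r] + [p,q]. For instance
  ∂AEG = EG − AG + AE,
  ∂ABJ = BJ − AJ + AB.
The resulting 24×16 matrix has rank 15, and its Smith normal form has invariant factors (1,1,1,1,1,1,1,1,1,1,1,1,1,1,1).

Computing H_k = (kernel of ∂_k) / (image of ∂_{k+1}):

  H_0: rank C_0 − rank ∂_1 = 8 − 7 = 1, and the invariant factors of ∂_1 are all 1, so H_0 ≅ Z.
  H_1: rank ker ∂_1 − rank ∂_2 = (24 − 7) − 15 = 2, and the invariant factors of ∂_2 are all 1, so H_1 ≅ Z^2.
  H_2: rank ker ∂_2 − rank ∂_3 = (16 − 15) − 0 = 1, and there is no ∂_3, so H_2 ≅ Z.

H_0 = Z,  H_1 = Z^2,  H_2 = Z.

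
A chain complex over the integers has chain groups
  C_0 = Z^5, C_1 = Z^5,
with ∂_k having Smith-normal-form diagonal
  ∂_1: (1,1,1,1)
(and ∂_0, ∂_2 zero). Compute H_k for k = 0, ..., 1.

H_0: b_0 = 5 − 0 − 4 = 1; torsion from ∂_1 factors > 1: none. So H_0 ≅ Z.
H_1: b_1 = 5 − 4 − 0 = 1; torsion from ∂_2 factors > 1: none. So H_1 ≅ Z.

H_0 ≅ Z,  H_1 ≅ Z.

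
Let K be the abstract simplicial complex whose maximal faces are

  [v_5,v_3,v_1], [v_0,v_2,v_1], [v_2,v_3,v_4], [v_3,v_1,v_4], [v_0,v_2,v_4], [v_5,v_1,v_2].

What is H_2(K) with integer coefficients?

H_2 = 0.

Order the vertices as v_0 < v_1 < v_2 < v_3 < v_4 < v_5. Listing each simplex with vertices in this order, K has dimension 2 with simplices:

  0-simplices (6): [v_0], [v_1], [v_2], [v_3], [v_4], [v_5]
  1-simplices (12): [v_0,v_1], [v_0,v_2], [v_0,v_4], [v_1,v_2], [v_1,v_3], [v_1,v_4], [v_1,v_5], [v_2,v_3], [v_2,v_4], [v_2,v_5], [v_3,v_4], [v_3,v_5]
  2-simplices (6): [v_0,v_1,v_2], [v_0,v_2,v_4], [v_1,v_2,v_5], [v_1,v_3,v_4], [v_1,v_3,v_5], [v_2,v_3,v_4]

Hence C_0 ≅ Z^6, C_1 ≅ Z^12, C_2 ≅ Z^6.

∂_1: C_1 → C_0 maps an edge to its endpoints' difference, ∂[p,q] = q − p.
This gives a 6×12 integer matrix of rank 5; reducing to Smith normal form yields diagonal entries (1,1,1,1,1).

∂_2: C_2 → C_1 maps a triangle to the signed sum of its edges. For instance
  ∂[v_0,v_2,v_4] = [v_2,v_4] − [v_0,v_4] + [v_0,v_2],
  ∂[v_0,v_1,v_2] = [v_1,v_2] − [v_0,v_2] + [v_0,v_1].
The 12×6 boundary matrix has rank 6 and Smith normal form diag(1,1,1,1,1,1).

Computing H_k = (kernel of ∂_k) / (image of ∂_{k+1}):

  H_2: rank ker ∂_2 − rank ∂_3 = (6 − 6) − 0 = 0, and there is no ∂_3, so H_2 ≅ 0.

(K is a triangulation of the cylinder S^1 x I.)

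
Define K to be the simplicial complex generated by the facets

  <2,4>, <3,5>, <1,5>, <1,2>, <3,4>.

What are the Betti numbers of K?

b_0 = 1, b_1 = 1.

K has 5 vertices, 5 edges.
rank ∂_0 = 0, rank ∂_1 = 4 ⇒ b_0 = 5 − 0 − 4 = 1; all invariant factors of ∂_1 are 1 so no torsion. So H_0 = Z.
rank ∂_1 = 4, rank ∂_2 = 0 ⇒ b_1 = 5 − 4 − 0 = 1. So H_1 = Z.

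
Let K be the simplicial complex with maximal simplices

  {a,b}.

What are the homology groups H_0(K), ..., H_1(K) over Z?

Take the total order a < b on the vertex set. Then K (dimension 1) consists of the simplices:

  0-simplices (2): a, b
  1-simplices (1): ab

Hence C_0 ≅ Z^2, C_1 ≅ Z^1.

∂_1: C_1 → C_0 sends each edge [p,q] (with p < q) to q − p. For instance
  ∂ab = b − a.
As a 2×1 matrix over Z this has rank 1, with invariant factors (1).

Computing H_k = (kernel of ∂_k) / (image of ∂_{k+1}):

  H_0: rank C_0 − rank ∂_1 = 2 − 1 = 1, and the invariant factors of ∂_1 are all 1, so H_0 ≅ Z.
  H_1: rank ker ∂_1 − rank ∂_2 = (1 − 1) − 0 = 0, and there is no ∂_2, so H_1 ≅ 0.

H_0 = Z,  H_1 = 0.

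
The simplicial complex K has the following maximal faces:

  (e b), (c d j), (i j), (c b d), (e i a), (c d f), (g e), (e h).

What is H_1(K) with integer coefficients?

H_1 ≅ Z.

We work with the vertex ordering a < b < c < d < e < f < g < h < i < j. The simplices of K, each written with vertices in increasing order, are:

  0-simplices (10): a, b, c, d, e, f, g, h, i, j
  1-simplices (14): ae, ai, bc, bd, be, cd, cf, cj, df, dj, eg, eh, ei, ij
  2-simplices (4): aei, bcd, cdf, cdj

giving chain groups C_0 ≅ Z^10, C_1 ≅ Z^14, C_2 ≅ Z^4.

The boundary map ∂_1: C_1 → C_0 is given by ∂[p,q] = [q] − [p]. For instance
  ∂df = f − d.
The 10×14 boundary matrix has rank 9 and Smith normal form diag(1,1,1,1,1,1,1,1,1).

The boundary map ∂_2: C_2 → C_1 maps a triangle to the signed sum of its edges. For instance
  ∂aei = ei − ai + ae,
  ∂bcd = cd − bd + bc.
The resulting 14×4 matrix has rank 4, and its Smith normal form has invariant factors (1,1,1,1).

Now H_k = ker ∂_k / im ∂_{k+1}, so:

  H_1: rank ker ∂_1 − rank ∂_2 = (14 − 9) − 4 = 1, and the invariant factors of ∂_2 are all 1, so H_1 ≅ Z.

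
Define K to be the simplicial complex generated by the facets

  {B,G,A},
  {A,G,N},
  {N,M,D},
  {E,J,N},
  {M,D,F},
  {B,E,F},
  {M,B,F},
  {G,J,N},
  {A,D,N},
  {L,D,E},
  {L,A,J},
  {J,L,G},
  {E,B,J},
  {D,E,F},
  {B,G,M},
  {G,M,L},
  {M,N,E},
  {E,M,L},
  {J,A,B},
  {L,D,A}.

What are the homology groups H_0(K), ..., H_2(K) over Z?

H_0 = Z,  H_1 = Z ⊕ Z/2Z,  H_2 = 0.

Fix the vertex order A < B < D < E < F < G < J < L < M < N and write every simplex with vertices in increasing order. Then dim K = 2 and the simplices of K are:

  0-simplices (10): A, B, D, E, F, G, J, L, M, N
  1-simplices (30): AB, AD, AG, AJ, AL, AN, BE, BF, BG, BJ, BM, DE, DF, DL, DM, DN, EF, EJ, EL, EM, EN, FM, GJ, GL, GM, GN, JL, JN, LM, MN
  2-simplices (20): ABG, ABJ, ADL, ADN, AGN, AJL, BEF, BEJ, BFM, BGM, DEF, DEL, DFM, DMN, EJN, ELM, EMN, GJL, GJN, GLM

Hence C_0 ≅ Z^10, C_1 ≅ Z^30, C_2 ≅ Z^20.

∂_1: C_1 → C_0 is given by ∂[p,q] = [q] − [p]. For instance
  ∂DL = L − D.
The 10×30 boundary matrix has rank 9 and Smith normal form diag(1,1,1,1,1,1,1,1,1).

The boundary map ∂_2: C_2 → C_1 acts by ∂[p,q,r] = [q,r] − [p,r] + [p,q]. For instance
  ∂BEJ = EJ − BJ + BE,
  ∂GJN = JN − GN + GJ.
The resulting 30×20 matrix has rank 20, and its Smith normal form has invariant factors (1,1,1,1,1,1,1,1,1,1,1,1,1,1,1,1,1,1,1,2).

Reading off H_k = ker ∂_k / im ∂_{k+1}:

  H_0: rank C_0 − rank ∂_1 = 10 − 9 = 1, and the invariant factors of ∂_1 are all 1, so H_0 = Z.
  H_1: rank ker ∂_1 − rank ∂_2 = (30 − 9) − 20 = 1, and ∂_2 has invariant factor 2 > 1, so H_1 = Z ⊕ Z/2Z.
  H_2: rank ker ∂_2 − rank ∂_3 = (20 − 20) − 0 = 0, and there is no ∂_3, so H_2 = 0.

As a check, the Euler characteristic is 10 − 30 + 20 = 0, which agrees with 1 − 1 + 0 = 0.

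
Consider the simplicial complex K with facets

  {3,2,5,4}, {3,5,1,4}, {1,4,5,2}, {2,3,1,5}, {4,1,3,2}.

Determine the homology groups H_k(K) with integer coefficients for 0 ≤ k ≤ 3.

H_0 ≅ Z,  H_1 = 0,  H_2 = 0,  H_3 ≅ Z.

K has 5 vertices, 10 edges, 10 triangles, 5 3-simplices.
rank ∂_0 = 0, rank ∂_1 = 4 ⇒ b_0 = 5 − 0 − 4 = 1; all invariant factors of ∂_1 are 1 so no torsion. So H_0 = Z.
rank ∂_1 = 4, rank ∂_2 = 6 ⇒ b_1 = 10 − 4 − 6 = 0; all invariant factors of ∂_2 are 1 so no torsion. So H_1 = 0.
rank ∂_2 = 6, rank ∂_3 = 4 ⇒ b_2 = 10 − 6 − 4 = 0; all invariant factors of ∂_3 are 1 so no torsion. So H_2 = 0.
rank ∂_3 = 4, rank ∂_4 = 0 ⇒ b_3 = 5 − 4 − 0 = 1. So H_3 = Z.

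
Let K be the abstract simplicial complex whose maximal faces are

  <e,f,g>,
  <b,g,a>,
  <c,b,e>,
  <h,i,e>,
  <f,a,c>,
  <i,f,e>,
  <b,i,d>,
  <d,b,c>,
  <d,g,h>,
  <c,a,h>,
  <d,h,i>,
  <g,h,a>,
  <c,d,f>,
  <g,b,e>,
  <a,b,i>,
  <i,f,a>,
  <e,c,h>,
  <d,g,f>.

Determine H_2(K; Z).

H_2 = Z.

Take the total order a < b < c < d < e < f < g < h < i on the vertex set. Then K (dimension 2) consists of the simplices:

  0-simplices (9): a, b, c, d, e, f, g, h, i
  1-simplices (27): ab, ac, af, ag, ah, ai, bc, bd, be, bg, bi, cd, ce, cf, ch, df, dg, dh, di, ef, eg, eh, ei, fg, fi, gh, hi
  2-simplices (18): abg, abi, acf, ach, afi, agh, bcd, bce, bdi, beg, cdf, ceh, dfg, dgh, dhi, efg, efi, ehi

Hence C_0 ≅ Z^9, C_1 ≅ Z^27, C_2 ≅ Z^18.

∂_1: C_1 → C_0 maps an edge to its endpoints' difference, ∂[p,q] = q − p. For instance
  ∂ef = f − e.
The resulting 9×27 matrix has rank 8, and its Smith normal form has invariant factors (1,1,1,1,1,1,1,1).

The boundary map ∂_2: C_2 → C_1 acts by ∂[p,q,r] = [q,r] − [p,r] + [p,q]. For instance
  ∂efg = fg − eg + ef,
  ∂agh = gh − ah + ag.
This gives a 27×18 integer matrix of rank 17; reducing to Smith normal form yields diagonal entries (1,1,1,1,1,1,1,1,1,1,1,1,1,1,1,1,1).

From H_k ≅ ker(∂_k) / im(∂_{k+1}) we obtain:

  H_2: rank ker ∂_2 − rank ∂_3 = (18 − 17) − 0 = 1, and there is no ∂_3, so H_2 = Z.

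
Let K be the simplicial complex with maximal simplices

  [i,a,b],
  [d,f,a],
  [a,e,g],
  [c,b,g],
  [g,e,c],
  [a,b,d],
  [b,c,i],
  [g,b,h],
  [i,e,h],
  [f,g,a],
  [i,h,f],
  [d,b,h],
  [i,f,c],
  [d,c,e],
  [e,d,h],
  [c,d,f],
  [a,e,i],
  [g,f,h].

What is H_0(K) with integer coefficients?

K has 9 vertices, 27 edges, 18 triangles.
rank ∂_0 = 0, rank ∂_1 = 8 ⇒ b_0 = 9 − 0 − 8 = 1; all invariant factors of ∂_1 are 1 so no torsion. So H_0 ≅ Z.

H_0 ≅ Z.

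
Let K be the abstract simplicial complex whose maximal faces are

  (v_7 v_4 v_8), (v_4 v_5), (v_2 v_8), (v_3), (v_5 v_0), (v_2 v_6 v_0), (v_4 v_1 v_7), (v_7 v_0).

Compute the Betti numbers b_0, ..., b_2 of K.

Order the vertices as v_0 < v_1 < v_2 < v_3 < v_4 < v_5 < v_6 < v_7 < v_8. Listing each simplex with vertices in this order, K has dimension 2 with simplices:

  0-simplices (9): [v_0], [v_1], [v_2], [v_3], [v_4], [v_5], [v_6], [v_7], [v_8]
  1-simplices (12): [v_0,v_2], [v_0,v_5], [v_0,v_6], [v_0,v_7], [v_1,v_4], [v_1,v_7], [v_2,v_6], [v_2,v_8], [v_4,v_5], [v_4,v_7], [v_4,v_8], [v_7,v_8]
  2-simplices (3): [v_0,v_2,v_6], [v_1,v_4,v_7], [v_4,v_7,v_8]

giving chain groups C_0 ≅ Z^9, C_1 ≅ Z^12, C_2 ≅ Z^3.

∂_1: C_1 → C_0 maps an edge to its endpoints' difference, ∂[p,q] = q − p. For instance
  ∂[v_0,v_5] = [v_5] − [v_0].
As a 9×12 matrix over Z this has rank 7, with invariant factors (1,1,1,1,1,1,1).

Boundary ∂_2: C_2 → C_1 acts by ∂[p,q,r] = [q,r] − [p,r] + [p,q]. For instance
  ∂[v_4,v_7,v_8] = [v_7,v_8] − [v_4,v_8] + [v_4,v_7],
  ∂[v_0,v_2,v_6] = [v_2,v_6] − [v_0,v_6] + [v_0,v_2].
As a 12×3 matrix over Z this has rank 3, with invariant factors (1,1,1).

Reading off H_k = ker ∂_k / im ∂_{k+1}:

  H_0: rank C_0 − rank ∂_1 = 9 − 7 = 2, and the invariant factors of ∂_1 are all 1, so H_0 = Z^2.
  H_1: rank ker ∂_1 − rank ∂_2 = (12 − 7) − 3 = 2, and the invariant factors of ∂_2 are all 1, so H_1 = Z^2.
  H_2: rank ker ∂_2 − rank ∂_3 = (3 − 3) − 0 = 0, and there is no ∂_3, so H_2 = 0.

As a check, the Euler characteristic is 9 − 12 + 3 = 0, which agrees with 2 − 2 + 0 = 0.

Hence the Betti numbers are b_0 = 2, b_1 = 2, b_2 = 0.

b_0 = 2, b_1 = 2, b_2 = 0.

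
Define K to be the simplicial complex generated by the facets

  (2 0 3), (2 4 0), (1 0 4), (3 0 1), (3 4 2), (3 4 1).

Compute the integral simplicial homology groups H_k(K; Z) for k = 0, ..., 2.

Fix the vertex order 0 < 1 < 2 < 3 < 4 and write every simplex with vertices in increasing order. Then dim K = 2 and the simplices of K are:

  0-simplices (5): [0], [1], [2], [3], [4]
  1-simplices (9): [0,1], [0,2], [0,3], [0,4], [1,3], [1,4], [2,3], [2,4], [3,4]
  2-simplices (6): [0,1,3], [0,1,4], [0,2,3], [0,2,4], [1,3,4], [2,3,4]

so the chain groups are C_0 ≅ Z^5, C_1 ≅ Z^9, C_2 ≅ Z^6.

The boundary map ∂_1: C_1 → C_0 is given by ∂[p,q] = [q] − [p]. For instance
  ∂[2,3] = [3] − [2].
This gives a 5×9 integer matrix of rank 4; reducing to Smith normal form yields diagonal entries (1,1,1,1).

Boundary ∂_2: C_2 → C_1 acts by ∂[p,q,r] = [q,r] − [p,r] + [p,q]. For instance
  ∂[1,3,4] = [3,4] − [1,4] + [1,3],
  ∂[0,2,4] = [2,4] − [0,4] + [0,2].
The 9×6 boundary matrix has rank 5 and Smith normal form diag(1,1,1,1,1).

Computing H_k = (kernel of ∂_k) / (image of ∂_{k+1}):

  H_0: rank C_0 − rank ∂_1 = 5 − 4 = 1, and the invariant factors of ∂_1 are all 1, so H_0 ≅ Z.
  H_1: rank ker ∂_1 − rank ∂_2 = (9 − 4) − 5 = 0, and the invariant factors of ∂_2 are all 1, so H_1 ≅ 0.
  H_2: rank ker ∂_2 − rank ∂_3 = (6 − 5) − 0 = 1, and there is no ∂_3, so H_2 ≅ Z.

As a check, the Euler characteristic is 5 − 9 + 6 = 2, which agrees with 1 − 0 + 1 = 2.
(K is a triangulation of the 2-sphere S^2.)

H_0 = Z,  H_1 = 0,  H_2 = Z.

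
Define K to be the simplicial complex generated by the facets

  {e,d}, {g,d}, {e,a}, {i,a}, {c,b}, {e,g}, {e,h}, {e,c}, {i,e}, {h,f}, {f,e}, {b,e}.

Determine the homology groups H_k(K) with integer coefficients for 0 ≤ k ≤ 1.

H_0 = Z,  H_1 = Z^4.

We work with the vertex ordering a < b < c < d < e < f < g < h < i. The simplices of K, each written with vertices in increasing order, are:

  0-simplices (9): a, b, c, d, e, f, g, h, i
  1-simplices (12): ae, ai, bc, be, ce, de, dg, ef, eg, eh, ei, fh

so the chain groups are C_0 ≅ Z^9, C_1 ≅ Z^12.

∂_1: C_1 → C_0 sends each edge [p,q] (with p < q) to q − p.
The resulting 9×12 matrix has rank 8, and its Smith normal form has invariant factors (1,1,1,1,1,1,1,1).

Computing H_k = (kernel of ∂_k) / (image of ∂_{k+1}):

  H_0: rank C_0 − rank ∂_1 = 9 − 8 = 1, and the invariant factors of ∂_1 are all 1, so H_0 ≅ Z.
  H_1: rank ker ∂_1 − rank ∂_2 = (12 − 8) − 0 = 4, and there is no ∂_2, so H_1 ≅ Z^4.

As a check, the Euler characteristic is 9 − 12 = -3, which agrees with 1 − 4 = -3.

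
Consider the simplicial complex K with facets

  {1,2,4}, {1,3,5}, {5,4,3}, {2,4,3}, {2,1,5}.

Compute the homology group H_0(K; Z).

H_0 = Z.

Order the vertices as 1 < 2 < 3 < 4 < 5. Listing each simplex with vertices in this order, K has dimension 2 with simplices:

  0-simplices (5): [1], [2], [3], [4], [5]
  1-simplices (10): [1,2], [1,3], [1,4], [1,5], [2,3], [2,4], [2,5], [3,4], [3,5], [4,5]
  2-simplices (5): [1,2,4], [1,2,5], [1,3,5], [2,3,4], [3,4,5]

so the chain groups are C_0 ≅ Z^5, C_1 ≅ Z^10, C_2 ≅ Z^5.

The boundary map ∂_1: C_1 → C_0 maps an edge to its endpoints' difference, ∂[p,q] = q − p. For instance
  ∂[4,5] = [5] − [4].
As a 5×10 matrix over Z this has rank 4, with invariant factors (1,1,1,1).

Boundary ∂_2: C_2 → C_1 sends each 2-simplex [p,q,r] to [q,r] − [p,r] + [p,q]. For instance
  ∂[1,3,5] = [3,5] − [1,5] + [1,3],
  ∂[3,4,5] = [4,5] − [3,5] + [3,4].
The resulting 10×5 matrix has rank 5, and its Smith normal form has invariant factors (1,1,1,1,1).

Reading off H_k = ker ∂_k / im ∂_{k+1}:

  H_0: rank C_0 − rank ∂_1 = 5 − 4 = 1, and the invariant factors of ∂_1 are all 1, so H_0 = Z.

(K is a triangulation of the Möbius band.)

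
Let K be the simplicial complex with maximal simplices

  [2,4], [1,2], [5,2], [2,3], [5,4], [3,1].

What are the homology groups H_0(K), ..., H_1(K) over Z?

H_0 = Z,  H_1 = Z^2.

We work with the vertex ordering 1 < 2 < 3 < 4 < 5. The simplices of K, each written with vertices in increasing order, are:

  0-simplices (5): [1], [2], [3], [4], [5]
  1-simplices (6): [1,2], [1,3], [2,3], [2,4], [2,5], [4,5]

Hence C_0 ≅ Z^5, C_1 ≅ Z^6.

Boundary ∂_1: C_1 → C_0 is given by ∂[p,q] = [q] − [p].
The resulting 5×6 matrix has rank 4, and its Smith normal form has invariant factors (1,1,1,1).

Reading off H_k = ker ∂_k / im ∂_{k+1}:

  H_0: rank C_0 − rank ∂_1 = 5 − 4 = 1, and the invariant factors of ∂_1 are all 1, so H_0 ≅ Z.
  H_1: rank ker ∂_1 − rank ∂_2 = (6 − 4) − 0 = 2, and there is no ∂_2, so H_1 ≅ Z^2.

(K is a triangulation of a wedge of 2 circles.)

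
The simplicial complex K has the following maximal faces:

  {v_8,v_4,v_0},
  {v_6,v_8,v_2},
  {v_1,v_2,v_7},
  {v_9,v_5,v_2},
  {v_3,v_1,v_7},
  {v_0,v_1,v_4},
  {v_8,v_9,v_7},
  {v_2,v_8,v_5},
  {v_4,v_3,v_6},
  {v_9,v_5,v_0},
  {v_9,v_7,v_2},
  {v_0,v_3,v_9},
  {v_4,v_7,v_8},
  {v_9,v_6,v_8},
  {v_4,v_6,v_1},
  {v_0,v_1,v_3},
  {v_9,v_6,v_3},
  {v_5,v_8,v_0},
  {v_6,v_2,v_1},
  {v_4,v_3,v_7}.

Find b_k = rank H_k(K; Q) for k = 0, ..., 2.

Fix the vertex order v_0 < v_1 < v_2 < v_3 < v_4 < v_5 < v_6 < v_7 < v_8 < v_9 and write every simplex with vertices in increasing order. Then dim K = 2 and the simplices of K are:

  0-simplices (10): [v_0], [v_1], [v_2], [v_3], [v_4], [v_5], [v_6], [v_7], [v_8], [v_9]
  1-simplices (30): (30 of them)
  2-simplices (20): (20 of them)

so the chain groups are C_0 ≅ Z^10, C_1 ≅ Z^30, C_2 ≅ Z^20.

The boundary map ∂_1: C_1 → C_0 is given by ∂[p,q] = [q] − [p].
This gives a 10×30 integer matrix of rank 9; reducing to Smith normal form yields diagonal entries (1,1,1,1,1,1,1,1,1).

Boundary ∂_2: C_2 → C_1 acts by ∂[p,q,r] = [q,r] − [p,r] + [p,q]. For instance
  ∂[v_2,v_5,v_9] = [v_5,v_9] − [v_2,v_9] + [v_2,v_5],
  ∂[v_6,v_8,v_9] = [v_8,v_9] − [v_6,v_9] + [v_6,v_8].
The 30×20 boundary matrix has rank 20 and Smith normal form diag(1,1,1,1,1,1,1,1,1,1,1,1,1,1,1,1,1,1,1,2).

Now H_k = ker ∂_k / im ∂_{k+1}, so:

  H_0: rank C_0 − rank ∂_1 = 10 − 9 = 1, and the invariant factors of ∂_1 are all 1, so H_0 = Z.
  H_1: rank ker ∂_1 − rank ∂_2 = (30 − 9) − 20 = 1, and ∂_2 has invariant factor 2 > 1, so H_1 = Z ⊕ Z/2Z.
  H_2: rank ker ∂_2 − rank ∂_3 = (20 − 20) − 0 = 0, and there is no ∂_3, so H_2 = 0.

(K is a triangulation of the Klein bottle.)

Hence the Betti numbers are b_0 = 1, b_1 = 1, b_2 = 0.

b_0 = 1, b_1 = 1, b_2 = 0.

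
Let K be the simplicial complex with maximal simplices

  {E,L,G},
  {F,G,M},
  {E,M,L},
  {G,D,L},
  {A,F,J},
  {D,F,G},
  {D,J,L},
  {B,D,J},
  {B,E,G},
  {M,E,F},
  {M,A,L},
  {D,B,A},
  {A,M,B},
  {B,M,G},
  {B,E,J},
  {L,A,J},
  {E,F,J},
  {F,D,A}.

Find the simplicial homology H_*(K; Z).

H_0 ≅ Z,  H_1 ≅ Z × Z/2,  H_2 = 0.

K has 9 vertices, 27 edges, 18 triangles.
rank ∂_0 = 0, rank ∂_1 = 8 ⇒ b_0 = 9 − 0 − 8 = 1; all invariant factors of ∂_1 are 1 so no torsion. So H_0 = Z.
rank ∂_1 = 8, rank ∂_2 = 18 ⇒ b_1 = 27 − 8 − 18 = 1; ∂_2 has invariant factor(s) [2] giving torsion. So H_1 = Z × Z/2.
rank ∂_2 = 18, rank ∂_3 = 0 ⇒ b_2 = 18 − 18 − 0 = 0. So H_2 = 0.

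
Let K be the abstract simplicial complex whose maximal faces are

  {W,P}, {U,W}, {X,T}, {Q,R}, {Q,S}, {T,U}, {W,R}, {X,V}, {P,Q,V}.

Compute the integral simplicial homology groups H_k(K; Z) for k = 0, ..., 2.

Order the vertices as P < Q < R < S < T < U < V < W < X. Listing each simplex with vertices in this order, K has dimension 2 with simplices:

  0-simplices (9): P, Q, R, S, T, U, V, W, X
  1-simplices (11): PQ, PV, PW, QR, QS, QV, RW, TU, TX, UW, VX
  2-simplices (1): PQV

so the chain groups are C_0 ≅ Z^9, C_1 ≅ Z^11, C_2 ≅ Z^1.

∂_1: C_1 → C_0 maps an edge to its endpoints' difference, ∂[p,q] = q − p. For instance
  ∂TX = X − T.
This gives a 9×11 integer matrix of rank 8; reducing to Smith normal form yields diagonal entries (1,1,1,1,1,1,1,1).

∂_2: C_2 → C_1 acts by ∂[p,q,r] = [q,r] − [p,r] + [p,q]. For instance
  ∂PQV = QV − PV + PQ.
The resulting 11×1 matrix has rank 1, and its Smith normal form has invariant factors (1).

Computing H_k = (kernel of ∂_k) / (image of ∂_{k+1}):

  H_0: rank C_0 − rank ∂_1 = 9 − 8 = 1, and the invariant factors of ∂_1 are all 1, so H_0 ≅ Z.
  H_1: rank ker ∂_1 − rank ∂_2 = (11 − 8) − 1 = 2, and the invariant factors of ∂_2 are all 1, so H_1 ≅ Z^2.
  H_2: rank ker ∂_2 − rank ∂_3 = (1 − 1) − 0 = 0, and there is no ∂_3, so H_2 ≅ 0.

As a check, the Euler characteristic is 9 − 11 + 1 = -1, which agrees with 1 − 2 + 0 = -1.

H_0 = Z,  H_1 = Z^2,  H_2 = 0.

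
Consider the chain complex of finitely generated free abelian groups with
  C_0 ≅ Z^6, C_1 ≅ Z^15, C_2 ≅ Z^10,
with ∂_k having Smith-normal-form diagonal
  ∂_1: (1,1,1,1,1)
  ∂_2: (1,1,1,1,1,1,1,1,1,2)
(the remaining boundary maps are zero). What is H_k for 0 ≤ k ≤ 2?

H_0 ≅ Z,  H_1 ≅ Z/2Z,  H_2 = 0.

H_0: b_0 = 6 − 0 − 5 = 1; torsion from ∂_1 factors > 1: none. So H_0 ≅ Z.
H_1: b_1 = 15 − 5 − 10 = 0; torsion from ∂_2 factors > 1: [2]. So H_1 ≅ Z/2Z.
H_2: b_2 = 10 − 10 − 0 = 0; torsion from ∂_3 factors > 1: none. So H_2 ≅ 0.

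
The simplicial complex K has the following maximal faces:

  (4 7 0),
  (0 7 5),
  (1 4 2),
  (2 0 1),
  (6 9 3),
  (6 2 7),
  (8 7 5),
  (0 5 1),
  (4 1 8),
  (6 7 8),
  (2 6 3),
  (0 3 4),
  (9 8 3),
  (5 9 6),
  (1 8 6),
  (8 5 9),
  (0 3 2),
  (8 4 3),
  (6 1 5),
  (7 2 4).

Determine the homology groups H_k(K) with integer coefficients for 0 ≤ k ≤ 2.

H_0 ≅ Z,  H_1 ≅ Z ⊕ Z/2,  H_2 = 0.

We work with the vertex ordering 0 < 1 < 2 < 3 < 4 < 5 < 6 < 7 < 8 < 9. The simplices of K, each written with vertices in increasing order, are:

  0-simplices (10): [0], [1], [2], [3], [4], [5], [6], [7], [8], [9]
  1-simplices (30): (30 of them)
  2-simplices (20): (20 of them)

Hence C_0 ≅ Z^10, C_1 ≅ Z^30, C_2 ≅ Z^20.

Boundary ∂_1: C_1 → C_0 maps an edge to its endpoints' difference, ∂[p,q] = q − p. For instance
  ∂[3,8] = [8] − [3].
The 10×30 boundary matrix has rank 9 and Smith normal form diag(1,1,1,1,1,1,1,1,1).

The boundary map ∂_2: C_2 → C_1 sends each 2-simplex [p,q,r] to [q,r] − [p,r] + [p,q]. For instance
  ∂[0,5,7] = [5,7] − [0,7] + [0,5],
  ∂[0,1,2] = [1,2] − [0,2] + [0,1].
The resulting 30×20 matrix has rank 20, and its Smith normal form has invariant factors (1,1,1,1,1,1,1,1,1,1,1,1,1,1,1,1,1,1,1,2).

Computing H_k = (kernel of ∂_k) / (image of ∂_{k+1}):

  H_0: rank C_0 − rank ∂_1 = 10 − 9 = 1, and the invariant factors of ∂_1 are all 1, so H_0 ≅ Z.
  H_1: rank ker ∂_1 − rank ∂_2 = (30 − 9) − 20 = 1, and ∂_2 has invariant factor 2 > 1, so H_1 ≅ Z ⊕ Z/2.
  H_2: rank ker ∂_2 − rank ∂_3 = (20 − 20) − 0 = 0, and there is no ∂_3, so H_2 ≅ 0.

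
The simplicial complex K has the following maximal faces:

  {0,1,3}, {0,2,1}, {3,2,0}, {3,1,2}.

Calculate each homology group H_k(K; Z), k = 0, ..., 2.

H_0 ≅ Z,  H_1 = 0,  H_2 ≅ Z.

K has 4 vertices, 6 edges, 4 triangles.
rank ∂_0 = 0, rank ∂_1 = 3 ⇒ b_0 = 4 − 0 − 3 = 1; all invariant factors of ∂_1 are 1 so no torsion. So H_0 ≅ Z.
rank ∂_1 = 3, rank ∂_2 = 3 ⇒ b_1 = 6 − 3 − 3 = 0; all invariant factors of ∂_2 are 1 so no torsion. So H_1 ≅ 0.
rank ∂_2 = 3, rank ∂_3 = 0 ⇒ b_2 = 4 − 3 − 0 = 1. So H_2 ≅ Z.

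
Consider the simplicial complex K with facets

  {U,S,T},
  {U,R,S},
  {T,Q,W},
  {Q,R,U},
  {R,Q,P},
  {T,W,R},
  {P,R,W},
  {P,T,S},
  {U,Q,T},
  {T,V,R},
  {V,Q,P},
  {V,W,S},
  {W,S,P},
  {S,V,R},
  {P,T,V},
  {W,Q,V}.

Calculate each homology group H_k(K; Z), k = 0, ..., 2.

H_0 ≅ Z,  H_1 ≅ Z^2,  H_2 ≅ Z.

Take the total order P < Q < R < S < T < U < V < W on the vertex set. Then K (dimension 2) consists of the simplices:

  0-simplices (8): P, Q, R, S, T, U, V, W
  1-simplices (24): PQ, PR, PS, PT, PV, PW, QR, QT, QU, QV, QW, RS, RT, RU, RV, RW, ST, SU, SV, SW, TU, TV, TW, VW
  2-simplices (16): PQR, PQV, PRW, PST, PSW, PTV, QRU, QTU, QTW, QVW, RSU, RSV, RTV, RTW, STU, SVW

Hence C_0 ≅ Z^8, C_1 ≅ Z^24, C_2 ≅ Z^16.

∂_1: C_1 → C_0 is given by ∂[p,q] = [q] − [p].
The 8×24 boundary matrix has rank 7 and Smith normal form diag(1,1,1,1,1,1,1).

Boundary ∂_2: C_2 → C_1 acts by ∂[p,q,r] = [q,r] − [p,r] + [p,q]. For instance
  ∂SVW = VW − SW + SV,
  ∂RTV = TV − RV + RT.
As a 24×16 matrix over Z this has rank 15, with invariant factors (1,1,1,1,1,1,1,1,1,1,1,1,1,1,1).

Reading off H_k = ker ∂_k / im ∂_{k+1}:

  H_0: rank C_0 − rank ∂_1 = 8 − 7 = 1, and the invariant factors of ∂_1 are all 1, so H_0 ≅ Z.
  H_1: rank ker ∂_1 − rank ∂_2 = (24 − 7) − 15 = 2, and the invariant factors of ∂_2 are all 1, so H_1 ≅ Z^2.
  H_2: rank ker ∂_2 − rank ∂_3 = (16 − 15) − 0 = 1, and there is no ∂_3, so H_2 ≅ Z.

(K is a triangulation of the torus T^2.)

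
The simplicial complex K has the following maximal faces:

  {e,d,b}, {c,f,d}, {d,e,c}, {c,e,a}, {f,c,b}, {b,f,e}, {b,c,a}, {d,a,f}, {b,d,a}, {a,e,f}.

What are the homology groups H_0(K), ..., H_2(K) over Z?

H_0 = Z,  H_1 = Z_2,  H_2 = 0.

Fix the vertex order a < b < c < d < e < f and write every simplex with vertices in increasing order. Then dim K = 2 and the simplices of K are:

  0-simplices (6): a, b, c, d, e, f
  1-simplices (15): ab, ac, ad, ae, af, bc, bd, be, bf, cd, ce, cf, de, df, ef
  2-simplices (10): abc, abd, ace, adf, aef, bcf, bde, bef, cde, cdf

giving chain groups C_0 ≅ Z^6, C_1 ≅ Z^15, C_2 ≅ Z^10.

The boundary map ∂_1: C_1 → C_0 sends each edge [p,q] (with p < q) to q − p.
This gives a 6×15 integer matrix of rank 5; reducing to Smith normal form yields diagonal entries (1,1,1,1,1).

Boundary ∂_2: C_2 → C_1 sends each 2-simplex [p,q,r] to [q,r] − [p,r] + [p,q]. For instance
  ∂bde = de − be + bd,
  ∂adf = df − af + ad.
As a 15×10 matrix over Z this has rank 10, with invariant factors (1,1,1,1,1,1,1,1,1,2).

From H_k ≅ ker(∂_k) / im(∂_{k+1}) we obtain:

  H_0: rank C_0 − rank ∂_1 = 6 − 5 = 1, and the invariant factors of ∂_1 are all 1, so H_0 ≅ Z.
  H_1: rank ker ∂_1 − rank ∂_2 = (15 − 5) − 10 = 0, and ∂_2 has invariant factor 2 > 1, so H_1 ≅ Z_2.
  H_2: rank ker ∂_2 − rank ∂_3 = (10 − 10) − 0 = 0, and there is no ∂_3, so H_2 ≅ 0.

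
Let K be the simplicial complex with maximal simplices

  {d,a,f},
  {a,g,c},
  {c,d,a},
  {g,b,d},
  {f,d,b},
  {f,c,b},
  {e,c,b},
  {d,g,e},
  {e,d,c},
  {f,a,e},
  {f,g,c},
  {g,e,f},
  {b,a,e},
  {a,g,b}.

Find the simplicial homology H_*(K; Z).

Fix the vertex order a < b < c < d < e < f < g and write every simplex with vertices in increasing order. Then dim K = 2 and the simplices of K are:

  0-simplices (7): a, b, c, d, e, f, g
  1-simplices (21): ab, ac, ad, ae, af, ag, bc, bd, be, bf, bg, cd, ce, cf, cg, de, df, dg, ef, eg, fg
  2-simplices (14): abe, abg, acd, acg, adf, aef, bce, bcf, bdf, bdg, cde, cfg, deg, efg

so the chain groups are C_0 ≅ Z^7, C_1 ≅ Z^21, C_2 ≅ Z^14.

∂_1: C_1 → C_0 is given by ∂[p,q] = [q] − [p]. For instance
  ∂ac = c − a.
The resulting 7×21 matrix has rank 6, and its Smith normal form has invariant factors (1,1,1,1,1,1).

∂_2: C_2 → C_1 maps a triangle to the signed sum of its edges. For instance
  ∂efg = fg − eg + ef,
  ∂aef = ef − af + ae.
The 21×14 boundary matrix has rank 13 and Smith normal form diag(1,1,1,1,1,1,1,1,1,1,1,1,1).

Computing H_k = (kernel of ∂_k) / (image of ∂_{k+1}):

  H_0: rank C_0 − rank ∂_1 = 7 − 6 = 1, and the invariant factors of ∂_1 are all 1, so H_0 ≅ Z.
  H_1: rank ker ∂_1 − rank ∂_2 = (21 − 6) − 13 = 2, and the invariant factors of ∂_2 are all 1, so H_1 ≅ Z^2.
  H_2: rank ker ∂_2 − rank ∂_3 = (14 − 13) − 0 = 1, and there is no ∂_3, so H_2 ≅ Z.

H_0 = Z,  H_1 = Z^2,  H_2 = Z.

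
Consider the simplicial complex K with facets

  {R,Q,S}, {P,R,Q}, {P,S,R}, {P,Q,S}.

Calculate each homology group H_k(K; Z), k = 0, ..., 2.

We work with the vertex ordering P < Q < R < S. The simplices of K, each written with vertices in increasing order, are:

  0-simplices (4): P, Q, R, S
  1-simplices (6): PQ, PR, PS, QR, QS, RS
  2-simplices (4): PQR, PQS, PRS, QRS

Hence C_0 ≅ Z^4, C_1 ≅ Z^6, C_2 ≅ Z^4.

∂_1: C_1 → C_0 maps an edge to its endpoints' difference, ∂[p,q] = q − p.
The resulting 4×6 matrix has rank 3, and its Smith normal form has invariant factors (1,1,1).

∂_2: C_2 → C_1 sends each 2-simplex [p,q,r] to [q,r] − [p,r] + [p,q]. For instance
  ∂QRS = RS − QS + QR,
  ∂PQR = QR − PR + PQ.
This gives a 6×4 integer matrix of rank 3; reducing to Smith normal form yields diagonal entries (1,1,1).

From H_k ≅ ker(∂_k) / im(∂_{k+1}) we obtain:

  H_0: rank C_0 − rank ∂_1 = 4 − 3 = 1, and the invariant factors of ∂_1 are all 1, so H_0 = Z.
  H_1: rank ker ∂_1 − rank ∂_2 = (6 − 3) − 3 = 0, and the invariant factors of ∂_2 are all 1, so H_1 = 0.
  H_2: rank ker ∂_2 − rank ∂_3 = (4 − 3) − 0 = 1, and there is no ∂_3, so H_2 = Z.

H_0 = Z,  H_1 = 0,  H_2 = Z.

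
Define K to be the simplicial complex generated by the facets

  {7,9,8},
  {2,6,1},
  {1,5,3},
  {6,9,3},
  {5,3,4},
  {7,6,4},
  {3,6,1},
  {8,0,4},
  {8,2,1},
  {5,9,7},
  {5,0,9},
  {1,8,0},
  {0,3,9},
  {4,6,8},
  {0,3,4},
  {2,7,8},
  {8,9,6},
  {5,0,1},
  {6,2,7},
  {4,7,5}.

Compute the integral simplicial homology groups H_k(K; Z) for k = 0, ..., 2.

H_0 ≅ Z,  H_1 ≅ Z ⊕ Z/2,  H_2 = 0.

K has 10 vertices, 30 edges, 20 triangles.
rank ∂_0 = 0, rank ∂_1 = 9 ⇒ b_0 = 10 − 0 − 9 = 1; all invariant factors of ∂_1 are 1 so no torsion. So H_0 = Z.
rank ∂_1 = 9, rank ∂_2 = 20 ⇒ b_1 = 30 − 9 − 20 = 1; ∂_2 has invariant factor(s) [2] giving torsion. So H_1 = Z ⊕ Z/2.
rank ∂_2 = 20, rank ∂_3 = 0 ⇒ b_2 = 20 − 20 − 0 = 0. So H_2 = 0.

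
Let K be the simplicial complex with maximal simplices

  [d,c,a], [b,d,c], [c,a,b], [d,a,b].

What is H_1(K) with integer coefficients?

We work with the vertex ordering a < b < c < d. The simplices of K, each written with vertices in increasing order, are:

  0-simplices (4): a, b, c, d
  1-simplices (6): ab, ac, ad, bc, bd, cd
  2-simplices (4): abc, abd, acd, bcd

Hence C_0 ≅ Z^4, C_1 ≅ Z^6, C_2 ≅ Z^4.

∂_1: C_1 → C_0 maps an edge to its endpoints' difference, ∂[p,q] = q − p.
The resulting 4×6 matrix has rank 3, and its Smith normal form has invariant factors (1,1,1).

Boundary ∂_2: C_2 → C_1 sends each 2-simplex [p,q,r] to [q,r] − [p,r] + [p,q]. For instance
  ∂bcd = cd − bd + bc,
  ∂acd = cd − ad + ac.
The resulting 6×4 matrix has rank 3, and its Smith normal form has invariant factors (1,1,1).

From H_k ≅ ker(∂_k) / im(∂_{k+1}) we obtain:

  H_1: rank ker ∂_1 − rank ∂_2 = (6 − 3) − 3 = 0, and the invariant factors of ∂_2 are all 1, so H_1 = 0.

H_1 = 0.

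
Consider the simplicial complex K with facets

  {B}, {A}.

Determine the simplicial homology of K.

H_0 ≅ Z^2.

Fix the vertex order A < B and write every simplex with vertices in increasing order. Then dim K = 0 and the simplices of K are:

  0-simplices (2): A, B

Hence C_0 ≅ Z^2.

Computing H_k = (kernel of ∂_k) / (image of ∂_{k+1}):

  H_0: rank C_0 − rank ∂_1 = 2 − 0 = 2, and there is no ∂_1, so H_0 ≅ Z^2.

(K is a triangulation of a set of 2 points.)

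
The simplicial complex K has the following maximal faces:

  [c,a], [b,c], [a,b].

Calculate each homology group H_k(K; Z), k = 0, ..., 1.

H_0 ≅ Z,  H_1 ≅ Z.

We work with the vertex ordering a < b < c. The simplices of K, each written with vertices in increasing order, are:

  0-simplices (3): a, b, c
  1-simplices (3): ab, ac, bc

so the chain groups are C_0 ≅ Z^3, C_1 ≅ Z^3.

∂_1: C_1 → C_0 maps an edge to its endpoints' difference, ∂[p,q] = q − p.
The resulting 3×3 matrix has rank 2, and its Smith normal form has invariant factors (1,1).

From H_k ≅ ker(∂_k) / im(∂_{k+1}) we obtain:

  H_0: rank C_0 − rank ∂_1 = 3 − 2 = 1, and the invariant factors of ∂_1 are all 1, so H_0 ≅ Z.
  H_1: rank ker ∂_1 − rank ∂_2 = (3 − 2) − 0 = 1, and there is no ∂_2, so H_1 ≅ Z.

As a check, the Euler characteristic is 3 − 3 = 0, which agrees with 1 − 1 = 0.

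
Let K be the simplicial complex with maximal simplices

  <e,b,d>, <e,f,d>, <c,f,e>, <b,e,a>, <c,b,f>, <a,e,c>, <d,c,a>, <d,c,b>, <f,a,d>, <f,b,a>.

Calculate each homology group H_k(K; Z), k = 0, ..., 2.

H_0 ≅ Z,  H_1 ≅ Z/2,  H_2 = 0.

Take the total order a < b < c < d < e < f on the vertex set. Then K (dimension 2) consists of the simplices:

  0-simplices (6): a, b, c, d, e, f
  1-simplices (15): ab, ac, ad, ae, af, bc, bd, be, bf, cd, ce, cf, de, df, ef
  2-simplices (10): abe, abf, acd, ace, adf, bcd, bcf, bde, cef, def

so the chain groups are C_0 ≅ Z^6, C_1 ≅ Z^15, C_2 ≅ Z^10.

The boundary map ∂_1: C_1 → C_0 is given by ∂[p,q] = [q] − [p]. For instance
  ∂de = e − d.
This gives a 6×15 integer matrix of rank 5; reducing to Smith normal form yields diagonal entries (1,1,1,1,1).

The boundary map ∂_2: C_2 → C_1 maps a triangle to the signed sum of its edges. For instance
  ∂bcd = cd − bd + bc,
  ∂bde = de − be + bd.
This gives a 15×10 integer matrix of rank 10; reducing to Smith normal form yields diagonal entries (1,1,1,1,1,1,1,1,1,2).

From H_k ≅ ker(∂_k) / im(∂_{k+1}) we obtain:

  H_0: rank C_0 − rank ∂_1 = 6 − 5 = 1, and the invariant factors of ∂_1 are all 1, so H_0 = Z.
  H_1: rank ker ∂_1 − rank ∂_2 = (15 − 5) − 10 = 0, and ∂_2 has invariant factor 2 > 1, so H_1 = Z/2.
  H_2: rank ker ∂_2 − rank ∂_3 = (10 − 10) − 0 = 0, and there is no ∂_3, so H_2 = 0.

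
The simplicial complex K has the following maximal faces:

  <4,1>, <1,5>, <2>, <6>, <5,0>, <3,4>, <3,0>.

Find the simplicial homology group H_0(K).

Order the vertices as 0 < 1 < 2 < 3 < 4 < 5 < 6. Listing each simplex with vertices in this order, K has dimension 1 with simplices:

  0-simplices (7): [0], [1], [2], [3], [4], [5], [6]
  1-simplices (5): [0,3], [0,5], [1,4], [1,5], [3,4]

so the chain groups are C_0 ≅ Z^7, C_1 ≅ Z^5.

The boundary map ∂_1: C_1 → C_0 maps an edge to its endpoints' difference, ∂[p,q] = q − p.
The resulting 7×5 matrix has rank 4, and its Smith normal form has invariant factors (1,1,1,1).

Now H_k = ker ∂_k / im ∂_{k+1}, so:

  H_0: rank C_0 − rank ∂_1 = 7 − 4 = 3, and the invariant factors of ∂_1 are all 1, so H_0 = Z^3.

H_0 = Z^3.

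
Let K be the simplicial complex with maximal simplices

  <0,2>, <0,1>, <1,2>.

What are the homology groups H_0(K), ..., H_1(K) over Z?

K has 3 vertices, 3 edges.
rank ∂_0 = 0, rank ∂_1 = 2 ⇒ b_0 = 3 − 0 − 2 = 1; all invariant factors of ∂_1 are 1 so no torsion. So H_0 = Z.
rank ∂_1 = 2, rank ∂_2 = 0 ⇒ b_1 = 3 − 2 − 0 = 1. So H_1 = Z.

H_0 = Z,  H_1 = Z.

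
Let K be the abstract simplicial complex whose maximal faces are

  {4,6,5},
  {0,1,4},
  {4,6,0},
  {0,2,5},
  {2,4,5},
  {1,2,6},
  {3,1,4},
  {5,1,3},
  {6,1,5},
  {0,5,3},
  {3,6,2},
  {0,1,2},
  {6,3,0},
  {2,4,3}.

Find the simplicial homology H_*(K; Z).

H_0 = Z,  H_1 = Z^2,  H_2 = Z.

K has 7 vertices, 21 edges, 14 triangles.
rank ∂_0 = 0, rank ∂_1 = 6 ⇒ b_0 = 7 − 0 − 6 = 1; all invariant factors of ∂_1 are 1 so no torsion. So H_0 ≅ Z.
rank ∂_1 = 6, rank ∂_2 = 13 ⇒ b_1 = 21 − 6 − 13 = 2; all invariant factors of ∂_2 are 1 so no torsion. So H_1 ≅ Z^2.
rank ∂_2 = 13, rank ∂_3 = 0 ⇒ b_2 = 14 − 13 − 0 = 1. So H_2 ≅ Z.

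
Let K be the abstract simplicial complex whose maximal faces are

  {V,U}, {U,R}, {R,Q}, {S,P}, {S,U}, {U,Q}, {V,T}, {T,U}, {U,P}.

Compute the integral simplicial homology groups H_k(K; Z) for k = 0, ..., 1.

H_0 = Z,  H_1 = Z^3.

K has 7 vertices, 9 edges.
rank ∂_0 = 0, rank ∂_1 = 6 ⇒ b_0 = 7 − 0 − 6 = 1; all invariant factors of ∂_1 are 1 so no torsion. So H_0 ≅ Z.
rank ∂_1 = 6, rank ∂_2 = 0 ⇒ b_1 = 9 − 6 − 0 = 3. So H_1 ≅ Z^3.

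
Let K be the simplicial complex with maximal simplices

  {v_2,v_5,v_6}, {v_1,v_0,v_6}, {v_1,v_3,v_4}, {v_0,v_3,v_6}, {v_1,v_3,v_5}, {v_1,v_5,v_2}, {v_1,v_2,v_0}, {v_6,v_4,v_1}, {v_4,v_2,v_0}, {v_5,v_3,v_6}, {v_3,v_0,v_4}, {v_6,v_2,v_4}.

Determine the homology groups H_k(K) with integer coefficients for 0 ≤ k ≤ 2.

Take the total order v_0 < v_1 < v_2 < v_3 < v_4 < v_5 < v_6 on the vertex set. Then K (dimension 2) consists of the simplices:

  0-simplices (7): [v_0], [v_1], [v_2], [v_3], [v_4], [v_5], [v_6]
  1-simplices (18): (18 of them)
  2-simplices (12): (12 of them)

Hence C_0 ≅ Z^7, C_1 ≅ Z^18, C_2 ≅ Z^12.

Boundary ∂_1: C_1 → C_0 maps an edge to its endpoints' difference, ∂[p,q] = q − p.
The resulting 7×18 matrix has rank 6, and its Smith normal form has invariant factors (1,1,1,1,1,1).

∂_2: C_2 → C_1 acts by ∂[p,q,r] = [q,r] − [p,r] + [p,q]. For instance
  ∂[v_0,v_1,v_6] = [v_1,v_6] − [v_0,v_6] + [v_0,v_1],
  ∂[v_1,v_3,v_4] = [v_3,v_4] − [v_1,v_4] + [v_1,v_3].
The resulting 18×12 matrix has rank 12, and its Smith normal form has invariant factors (1,1,1,1,1,1,1,1,1,1,1,2).

From H_k ≅ ker(∂_k) / im(∂_{k+1}) we obtain:

  H_0: rank C_0 − rank ∂_1 = 7 − 6 = 1, and the invariant factors of ∂_1 are all 1, so H_0 ≅ Z.
  H_1: rank ker ∂_1 − rank ∂_2 = (18 − 6) − 12 = 0, and ∂_2 has invariant factor 2 > 1, so H_1 ≅ Z/2Z.
  H_2: rank ker ∂_2 − rank ∂_3 = (12 − 12) − 0 = 0, and there is no ∂_3, so H_2 ≅ 0.

(K is a triangulation of the real projective plane RP^2.)

H_0 ≅ Z,  H_1 ≅ Z/2Z,  H_2 = 0.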